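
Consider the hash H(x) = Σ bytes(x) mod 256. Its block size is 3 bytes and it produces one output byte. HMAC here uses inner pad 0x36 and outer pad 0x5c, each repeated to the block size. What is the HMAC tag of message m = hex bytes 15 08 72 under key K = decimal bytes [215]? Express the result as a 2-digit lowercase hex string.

1f

Key decimal bytes [215] = d7 is 1 byte ≤ B = 3; zero-pad to 3 bytes: K' = d7 00 00.
K' ⊕ ipad = e1 36 36.  K' ⊕ opad = 8b 5c 5c.
Inner input = (K'⊕ipad) ∥ m = e1 36 36 ∥ 15 08 72.
Inner hash: sum = 225+54+54+21+8+114 = 476; mod 256 = 220 → dc.
Outer input = (K'⊕opad) ∥ inner = 8b 5c 5c ∥ dc.
Outer hash (tag): sum = 139+92+92+220 = 543; mod 256 = 31 → 1f.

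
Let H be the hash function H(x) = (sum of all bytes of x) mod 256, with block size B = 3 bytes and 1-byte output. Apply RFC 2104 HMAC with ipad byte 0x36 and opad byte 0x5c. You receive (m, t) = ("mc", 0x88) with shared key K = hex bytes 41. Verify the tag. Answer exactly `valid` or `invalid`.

valid

Key hex bytes 41 is 1 byte ≤ B = 3; zero-pad to 3 bytes: K' = 41 00 00.
K' ⊕ ipad = 77 36 36; K' ⊕ opad = 1d 5c 5c.
Inner hash: sum = 119+54+54+109+99 = 435; mod 256 = 179 → b3.
Outer hash (recomputed tag): sum = 29+92+92+179 = 392; mod 256 = 136 → 88.
Recomputed tag = 88; claimed = 88 → match.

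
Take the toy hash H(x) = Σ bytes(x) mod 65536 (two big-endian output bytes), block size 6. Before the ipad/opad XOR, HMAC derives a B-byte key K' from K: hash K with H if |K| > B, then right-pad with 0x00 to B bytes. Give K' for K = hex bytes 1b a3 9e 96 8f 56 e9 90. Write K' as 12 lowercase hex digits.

045000000000

|K| = 8 > B = 6, so first hash the key.
H(K): sum = 27+163+158+150+143+86+233+144 = 1104 → 04 50.
Zero-pad H(K) = 04 50 to 6 bytes: K' = 04 50 00 00 00 00.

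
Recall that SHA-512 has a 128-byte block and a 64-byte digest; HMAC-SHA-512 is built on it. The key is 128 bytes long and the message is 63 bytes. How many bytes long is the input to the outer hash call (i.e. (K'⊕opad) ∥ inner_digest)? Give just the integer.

192

Key is 128 ≤ 128 bytes, zero-padded: |K'| = 128.
Outer input = (K'⊕opad) ∥ H(inner) → 128 + 64 = 192 bytes.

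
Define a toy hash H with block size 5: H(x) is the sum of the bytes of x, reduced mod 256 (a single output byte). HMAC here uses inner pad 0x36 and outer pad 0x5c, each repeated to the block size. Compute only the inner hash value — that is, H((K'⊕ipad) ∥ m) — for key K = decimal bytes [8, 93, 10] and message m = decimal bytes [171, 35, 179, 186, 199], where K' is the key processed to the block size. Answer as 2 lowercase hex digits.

Key decimal bytes [8, 93, 10] = 08 5d 0a is 3 bytes ≤ B = 5; zero-pad to 5 bytes: K' = 08 5d 0a 00 00.
K' ⊕ ipad = 3e 6b 3c 36 36.
Inner input = 3e 6b 3c 36 36 ∥ ab 23 b3 ba c7.
Inner hash: sum = 62+107+60+54+54+171+35+179+186+199 = 1107; mod 256 = 83 → 53.

53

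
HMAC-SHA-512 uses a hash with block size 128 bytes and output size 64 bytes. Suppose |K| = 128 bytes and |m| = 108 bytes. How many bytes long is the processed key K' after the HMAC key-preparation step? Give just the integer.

Key is 128 ≤ 128 bytes, zero-padded: |K'| = 128.

128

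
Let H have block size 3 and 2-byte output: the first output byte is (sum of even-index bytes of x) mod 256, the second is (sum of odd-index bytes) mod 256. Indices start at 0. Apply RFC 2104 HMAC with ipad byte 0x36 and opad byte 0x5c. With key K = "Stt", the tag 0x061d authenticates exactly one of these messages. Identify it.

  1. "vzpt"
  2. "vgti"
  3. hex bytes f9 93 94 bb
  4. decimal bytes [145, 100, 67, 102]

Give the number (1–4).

Key "Stt" = 53 74 74 is exactly B = 3 bytes: K' = 53 74 74.
K' ⊕ ipad = 65 42 42; K' ⊕ opad = 0f 28 28.
m1: inner = H(65 42 42 76 7a 70 74) = 95 28; tag = H(0f 28 28 95 28) = 5fbd
m2: inner = H(65 42 42 76 67 74 69) = 77 2c; tag = H(0f 28 28 77 2c) = 639f
m3: inner = H(65 42 42 f9 93 94 bb) = f5 cf; tag = H(0f 28 28 f5 cf) = 061d ← matches
m4: inner = H(65 42 42 91 64 43 66) = 71 16; tag = H(0f 28 28 71 16) = 4d99

3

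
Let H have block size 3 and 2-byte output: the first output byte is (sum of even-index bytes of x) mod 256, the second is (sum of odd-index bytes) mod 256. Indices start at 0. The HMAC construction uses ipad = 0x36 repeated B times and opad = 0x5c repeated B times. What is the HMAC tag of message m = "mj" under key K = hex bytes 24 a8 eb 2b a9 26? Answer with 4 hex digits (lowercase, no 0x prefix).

7cd3

Key hex bytes 24 a8 eb 2b a9 26 is 6 bytes > B = 3, so hash it first: H(key) = b8 f9, then zero-pad to 3 bytes: K' = b8 f9 00.
K' ⊕ ipad = 8e cf 36.  K' ⊕ opad = e4 a5 5c.
Inner input = (K'⊕ipad) ∥ m = 8e cf 36 ∥ 6d 6a.
Inner hash: even-index sum = 302 mod 256 = 46; odd-index sum = 316 mod 256 = 60 → 2e 3c.
Outer input = (K'⊕opad) ∥ inner = e4 a5 5c ∥ 2e 3c.
Outer hash (tag): even-index sum = 380 mod 256 = 124; odd-index sum = 211 mod 256 = 211 → 7c d3.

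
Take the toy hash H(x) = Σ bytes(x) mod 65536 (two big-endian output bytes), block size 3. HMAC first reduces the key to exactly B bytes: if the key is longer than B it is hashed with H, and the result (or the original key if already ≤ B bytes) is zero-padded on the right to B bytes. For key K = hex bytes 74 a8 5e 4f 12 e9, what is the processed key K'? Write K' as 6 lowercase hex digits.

02c400

|K| = 6 > B = 3, so first hash the key.
H(K): sum = 116+168+94+79+18+233 = 708 → 02 c4.
Zero-pad H(K) = 02 c4 to 3 bytes: K' = 02 c4 00.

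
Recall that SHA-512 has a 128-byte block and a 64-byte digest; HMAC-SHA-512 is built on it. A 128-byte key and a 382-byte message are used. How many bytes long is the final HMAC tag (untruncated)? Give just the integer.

64

The tag is one SHA-512 digest: 64 bytes.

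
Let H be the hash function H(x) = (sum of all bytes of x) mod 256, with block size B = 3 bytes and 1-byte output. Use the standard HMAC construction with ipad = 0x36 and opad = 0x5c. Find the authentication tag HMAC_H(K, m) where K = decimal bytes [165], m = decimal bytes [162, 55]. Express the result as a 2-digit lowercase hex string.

Key decimal bytes [165] = a5 is 1 byte ≤ B = 3; zero-pad to 3 bytes: K' = a5 00 00.
K' ⊕ ipad = 93 36 36.  K' ⊕ opad = f9 5c 5c.
Inner input = (K'⊕ipad) ∥ m = 93 36 36 ∥ a2 37.
Inner hash: sum = 147+54+54+162+55 = 472; mod 256 = 216 → d8.
Outer input = (K'⊕opad) ∥ inner = f9 5c 5c ∥ d8.
Outer hash (tag): sum = 249+92+92+216 = 649; mod 256 = 137 → 89.

89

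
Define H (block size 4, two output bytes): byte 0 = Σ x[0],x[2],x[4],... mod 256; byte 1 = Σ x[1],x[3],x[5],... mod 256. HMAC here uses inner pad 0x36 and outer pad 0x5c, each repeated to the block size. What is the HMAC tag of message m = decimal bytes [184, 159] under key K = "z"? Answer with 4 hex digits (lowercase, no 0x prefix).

bcc3

Key "z" = 7a is 1 byte ≤ B = 4; zero-pad to 4 bytes: K' = 7a 00 00 00.
K' ⊕ ipad = 4c 36 36 36.  K' ⊕ opad = 26 5c 5c 5c.
Inner input = (K'⊕ipad) ∥ m = 4c 36 36 36 ∥ b8 9f.
Inner hash: even-index sum = 314 mod 256 = 58; odd-index sum = 267 mod 256 = 11 → 3a 0b.
Outer input = (K'⊕opad) ∥ inner = 26 5c 5c 5c ∥ 3a 0b.
Outer hash (tag): even-index sum = 188 mod 256 = 188; odd-index sum = 195 mod 256 = 195 → bc c3.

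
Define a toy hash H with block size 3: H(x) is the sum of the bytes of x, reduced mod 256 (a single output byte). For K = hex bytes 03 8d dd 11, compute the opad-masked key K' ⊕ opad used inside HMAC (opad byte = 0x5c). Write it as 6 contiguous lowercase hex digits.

225c5c

Key hex bytes 03 8d dd 11 is 4 bytes > B = 3, so hash it first: H(key) = 7e, then zero-pad to 3 bytes: K' = 7e 00 00.
XOR each byte with 0x5c: 7e⊕5c=22, 00⊕5c=5c, 00⊕5c=5c.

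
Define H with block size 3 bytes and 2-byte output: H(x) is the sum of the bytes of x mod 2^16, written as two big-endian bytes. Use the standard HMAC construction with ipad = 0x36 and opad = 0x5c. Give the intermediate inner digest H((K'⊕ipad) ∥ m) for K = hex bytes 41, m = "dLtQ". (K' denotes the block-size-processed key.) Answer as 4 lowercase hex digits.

0258

Key hex bytes 41 is 1 byte ≤ B = 3; zero-pad to 3 bytes: K' = 41 00 00.
K' ⊕ ipad = 77 36 36.
Inner input = 77 36 36 ∥ 64 4c 74 51.
Inner hash: sum = 119+54+54+100+76+116+81 = 600 → 02 58.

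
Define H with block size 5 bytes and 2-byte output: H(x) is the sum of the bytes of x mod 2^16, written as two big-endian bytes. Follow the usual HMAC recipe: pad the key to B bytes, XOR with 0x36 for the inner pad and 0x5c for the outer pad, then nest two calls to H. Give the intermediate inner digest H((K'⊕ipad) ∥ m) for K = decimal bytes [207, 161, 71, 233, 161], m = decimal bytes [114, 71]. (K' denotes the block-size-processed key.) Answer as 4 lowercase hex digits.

Key decimal bytes [207, 161, 71, 233, 161] = cf a1 47 e9 a1 is exactly B = 5 bytes: K' = cf a1 47 e9 a1.
K' ⊕ ipad = f9 97 71 df 97.
Inner input = f9 97 71 df 97 ∥ 72 47.
Inner hash: sum = 249+151+113+223+151+114+71 = 1072 → 04 30.

0430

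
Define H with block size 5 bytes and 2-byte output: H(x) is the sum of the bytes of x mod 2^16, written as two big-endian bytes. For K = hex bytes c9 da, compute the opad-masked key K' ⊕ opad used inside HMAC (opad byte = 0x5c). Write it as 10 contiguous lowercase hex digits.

Key hex bytes c9 da is 2 bytes ≤ B = 5; zero-pad to 5 bytes: K' = c9 da 00 00 00.
XOR each byte with 0x5c: c9⊕5c=95, da⊕5c=86, 00⊕5c=5c, 00⊕5c=5c, 00⊕5c=5c.

95865c5c5c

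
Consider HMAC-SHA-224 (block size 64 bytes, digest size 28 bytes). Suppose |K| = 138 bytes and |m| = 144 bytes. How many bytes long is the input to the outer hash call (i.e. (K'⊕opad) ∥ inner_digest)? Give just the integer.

Key is 138 > 64 bytes, so it is hashed to 28 bytes then zero-padded to 64: |K'| = 64.
Outer input = (K'⊕opad) ∥ H(inner) → 64 + 28 = 92 bytes.

92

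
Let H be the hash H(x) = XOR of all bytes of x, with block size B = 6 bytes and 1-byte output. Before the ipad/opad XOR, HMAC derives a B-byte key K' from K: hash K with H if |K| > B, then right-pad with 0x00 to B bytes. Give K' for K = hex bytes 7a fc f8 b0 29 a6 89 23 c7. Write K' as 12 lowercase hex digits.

2c0000000000

|K| = 9 > B = 6, so first hash the key.
H(K): XOR 7a⊕fc⊕f8⊕b0⊕29⊕a6⊕89⊕23⊕c7 = 2c.
Zero-pad H(K) = 2c to 6 bytes: K' = 2c 00 00 00 00 00.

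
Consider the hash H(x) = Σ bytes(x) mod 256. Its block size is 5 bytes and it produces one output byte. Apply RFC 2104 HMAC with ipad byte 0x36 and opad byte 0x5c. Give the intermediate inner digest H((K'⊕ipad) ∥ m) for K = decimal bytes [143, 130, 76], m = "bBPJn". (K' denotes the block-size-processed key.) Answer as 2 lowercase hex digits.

Key decimal bytes [143, 130, 76] = 8f 82 4c is 3 bytes ≤ B = 5; zero-pad to 5 bytes: K' = 8f 82 4c 00 00.
K' ⊕ ipad = b9 b4 7a 36 36.
Inner input = b9 b4 7a 36 36 ∥ 62 42 50 4a 6e.
Inner hash: sum = 185+180+122+54+54+98+66+80+74+110 = 1023; mod 256 = 255 → ff.

ff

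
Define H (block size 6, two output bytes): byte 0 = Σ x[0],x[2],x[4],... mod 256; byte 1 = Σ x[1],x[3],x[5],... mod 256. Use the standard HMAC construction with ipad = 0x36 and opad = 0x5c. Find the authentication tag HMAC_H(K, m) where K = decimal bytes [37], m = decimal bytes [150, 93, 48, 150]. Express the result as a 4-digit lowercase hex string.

76a9

Key decimal bytes [37] = 25 is 1 byte ≤ B = 6; zero-pad to 6 bytes: K' = 25 00 00 00 00 00.
K' ⊕ ipad = 13 36 36 36 36 36.  K' ⊕ opad = 79 5c 5c 5c 5c 5c.
Inner input = (K'⊕ipad) ∥ m = 13 36 36 36 36 36 ∥ 96 5d 30 96.
Inner hash: even-index sum = 325 mod 256 = 69; odd-index sum = 405 mod 256 = 149 → 45 95.
Outer input = (K'⊕opad) ∥ inner = 79 5c 5c 5c 5c 5c ∥ 45 95.
Outer hash (tag): even-index sum = 374 mod 256 = 118; odd-index sum = 425 mod 256 = 169 → 76 a9.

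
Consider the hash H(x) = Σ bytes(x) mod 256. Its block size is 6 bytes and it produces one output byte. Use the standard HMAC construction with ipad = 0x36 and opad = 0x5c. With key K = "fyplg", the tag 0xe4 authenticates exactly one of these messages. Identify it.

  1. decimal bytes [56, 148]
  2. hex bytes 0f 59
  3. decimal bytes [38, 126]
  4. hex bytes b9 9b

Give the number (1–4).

1

Key "fyplg" = 66 79 70 6c 67 is 5 bytes ≤ B = 6; zero-pad to 6 bytes: K' = 66 79 70 6c 67 00.
K' ⊕ ipad = 50 4f 46 5a 51 36; K' ⊕ opad = 3a 25 2c 30 3b 5c.
m1: inner = H(50 4f 46 5a 51 36 38 94) = 92; tag = H(3a 25 2c 30 3b 5c 92) = e4 ← matches
m2: inner = H(50 4f 46 5a 51 36 0f 59) = 2e; tag = H(3a 25 2c 30 3b 5c 2e) = 80
m3: inner = H(50 4f 46 5a 51 36 26 7e) = 6a; tag = H(3a 25 2c 30 3b 5c 6a) = bc
m4: inner = H(50 4f 46 5a 51 36 b9 9b) = 1a; tag = H(3a 25 2c 30 3b 5c 1a) = 6c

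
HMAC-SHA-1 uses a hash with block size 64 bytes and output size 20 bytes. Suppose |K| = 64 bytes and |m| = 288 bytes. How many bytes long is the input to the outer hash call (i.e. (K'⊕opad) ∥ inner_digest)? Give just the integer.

84

Key is 64 ≤ 64 bytes, zero-padded: |K'| = 64.
Outer input = (K'⊕opad) ∥ H(inner) → 64 + 20 = 84 bytes.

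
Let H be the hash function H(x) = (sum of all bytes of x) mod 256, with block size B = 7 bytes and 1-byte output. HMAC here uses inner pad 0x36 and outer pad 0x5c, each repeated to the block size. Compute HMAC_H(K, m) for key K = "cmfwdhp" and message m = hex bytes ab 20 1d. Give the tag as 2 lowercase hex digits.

Key "cmfwdhp" = 63 6d 66 77 64 68 70 is exactly B = 7 bytes: K' = 63 6d 66 77 64 68 70.
K' ⊕ ipad = 55 5b 50 41 52 5e 46.  K' ⊕ opad = 3f 31 3a 2b 38 34 2c.
Inner input = (K'⊕ipad) ∥ m = 55 5b 50 41 52 5e 46 ∥ ab 20 1d.
Inner hash: sum = 85+91+80+65+82+94+70+171+32+29 = 799; mod 256 = 31 → 1f.
Outer input = (K'⊕opad) ∥ inner = 3f 31 3a 2b 38 34 2c ∥ 1f.
Outer hash (tag): sum = 63+49+58+43+56+52+44+31 = 396; mod 256 = 140 → 8c.

8c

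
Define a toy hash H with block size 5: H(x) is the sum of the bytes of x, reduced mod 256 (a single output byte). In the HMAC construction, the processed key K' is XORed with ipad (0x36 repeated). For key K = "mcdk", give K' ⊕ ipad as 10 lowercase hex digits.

Key "mcdk" = 6d 63 64 6b is 4 bytes ≤ B = 5; zero-pad to 5 bytes: K' = 6d 63 64 6b 00.
XOR each byte with 0x36: 6d⊕36=5b, 63⊕36=55, 64⊕36=52, 6b⊕36=5d, 00⊕36=36.

5b55525d36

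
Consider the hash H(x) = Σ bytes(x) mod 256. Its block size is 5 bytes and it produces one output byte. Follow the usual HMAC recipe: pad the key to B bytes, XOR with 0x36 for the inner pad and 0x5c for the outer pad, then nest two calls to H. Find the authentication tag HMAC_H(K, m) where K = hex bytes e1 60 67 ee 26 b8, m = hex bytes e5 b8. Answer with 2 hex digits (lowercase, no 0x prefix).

4f

Key hex bytes e1 60 67 ee 26 b8 is 6 bytes > B = 5, so hash it first: H(key) = 74, then zero-pad to 5 bytes: K' = 74 00 00 00 00.
K' ⊕ ipad = 42 36 36 36 36.  K' ⊕ opad = 28 5c 5c 5c 5c.
Inner input = (K'⊕ipad) ∥ m = 42 36 36 36 36 ∥ e5 b8.
Inner hash: sum = 66+54+54+54+54+229+184 = 695; mod 256 = 183 → b7.
Outer input = (K'⊕opad) ∥ inner = 28 5c 5c 5c 5c ∥ b7.
Outer hash (tag): sum = 40+92+92+92+92+183 = 591; mod 256 = 79 → 4f.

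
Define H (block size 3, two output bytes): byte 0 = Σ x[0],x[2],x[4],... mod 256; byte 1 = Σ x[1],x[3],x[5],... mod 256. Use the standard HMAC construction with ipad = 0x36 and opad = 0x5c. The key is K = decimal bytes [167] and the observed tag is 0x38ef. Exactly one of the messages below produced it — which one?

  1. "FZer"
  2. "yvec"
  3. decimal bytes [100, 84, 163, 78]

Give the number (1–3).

1

Key decimal bytes [167] = a7 is 1 byte ≤ B = 3; zero-pad to 3 bytes: K' = a7 00 00.
K' ⊕ ipad = 91 36 36; K' ⊕ opad = fb 5c 5c.
m1: inner = H(91 36 36 46 5a 65 72) = 93 e1; tag = H(fb 5c 5c 93 e1) = 38ef ← matches
m2: inner = H(91 36 36 79 76 65 63) = a0 14; tag = H(fb 5c 5c a0 14) = 6bfc
m3: inner = H(91 36 36 64 54 a3 4e) = 69 3d; tag = H(fb 5c 5c 69 3d) = 94c5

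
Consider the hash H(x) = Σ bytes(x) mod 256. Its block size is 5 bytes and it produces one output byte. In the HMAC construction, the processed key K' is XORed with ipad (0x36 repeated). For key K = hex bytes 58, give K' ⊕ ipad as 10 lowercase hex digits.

6e36363636

Key hex bytes 58 is 1 byte ≤ B = 5; zero-pad to 5 bytes: K' = 58 00 00 00 00.
XOR each byte with 0x36: 58⊕36=6e, 00⊕36=36, 00⊕36=36, 00⊕36=36, 00⊕36=36.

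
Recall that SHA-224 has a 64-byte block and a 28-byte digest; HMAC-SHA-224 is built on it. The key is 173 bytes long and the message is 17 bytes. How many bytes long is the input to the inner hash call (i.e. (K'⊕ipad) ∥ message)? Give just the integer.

81

Key is 173 > 64 bytes, so it is hashed to 28 bytes then zero-padded to 64: |K'| = 64.
Inner input = (K'⊕ipad) ∥ m → 64 + 17 = 81 bytes.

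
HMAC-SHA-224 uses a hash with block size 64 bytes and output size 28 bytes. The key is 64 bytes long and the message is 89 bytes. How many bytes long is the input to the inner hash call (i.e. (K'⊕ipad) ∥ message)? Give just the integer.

153

Key is 64 ≤ 64 bytes, zero-padded: |K'| = 64.
Inner input = (K'⊕ipad) ∥ m → 64 + 89 = 153 bytes.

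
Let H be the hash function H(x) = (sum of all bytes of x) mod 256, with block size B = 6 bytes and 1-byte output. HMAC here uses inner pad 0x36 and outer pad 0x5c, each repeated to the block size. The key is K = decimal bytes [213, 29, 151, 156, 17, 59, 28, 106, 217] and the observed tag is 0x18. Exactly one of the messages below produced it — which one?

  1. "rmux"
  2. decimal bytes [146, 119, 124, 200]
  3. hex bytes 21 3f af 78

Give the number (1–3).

Key decimal bytes [213, 29, 151, 156, 17, 59, 28, 106, 217] = d5 1d 97 9c 11 3b 1c 6a d9 is 9 bytes > B = 6, so hash it first: H(key) = d0, then zero-pad to 6 bytes: K' = d0 00 00 00 00 00.
K' ⊕ ipad = e6 36 36 36 36 36; K' ⊕ opad = 8c 5c 5c 5c 5c 5c.
m1: inner = H(e6 36 36 36 36 36 72 6d 75 78) = c0; tag = H(8c 5c 5c 5c 5c 5c c0) = 18 ← matches
m2: inner = H(e6 36 36 36 36 36 92 77 7c c8) = 41; tag = H(8c 5c 5c 5c 5c 5c 41) = 99
m3: inner = H(e6 36 36 36 36 36 21 3f af 78) = 7b; tag = H(8c 5c 5c 5c 5c 5c 7b) = d3

1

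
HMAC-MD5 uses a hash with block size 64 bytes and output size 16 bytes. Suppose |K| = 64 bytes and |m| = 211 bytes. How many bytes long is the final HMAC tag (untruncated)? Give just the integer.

The tag is one MD5 digest: 16 bytes.

16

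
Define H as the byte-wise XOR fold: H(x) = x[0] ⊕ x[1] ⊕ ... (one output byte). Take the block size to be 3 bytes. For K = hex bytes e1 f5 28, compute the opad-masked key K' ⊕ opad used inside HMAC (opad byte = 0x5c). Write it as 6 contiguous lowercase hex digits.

bda974

Key hex bytes e1 f5 28 is exactly B = 3 bytes: K' = e1 f5 28.
XOR each byte with 0x5c: e1⊕5c=bd, f5⊕5c=a9, 28⊕5c=74.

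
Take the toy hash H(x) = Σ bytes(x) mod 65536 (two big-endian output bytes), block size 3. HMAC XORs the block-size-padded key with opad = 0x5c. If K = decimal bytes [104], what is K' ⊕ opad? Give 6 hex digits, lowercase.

Key decimal bytes [104] = 68 is 1 byte ≤ B = 3; zero-pad to 3 bytes: K' = 68 00 00.
XOR each byte with 0x5c: 68⊕5c=34, 00⊕5c=5c, 00⊕5c=5c.

345c5c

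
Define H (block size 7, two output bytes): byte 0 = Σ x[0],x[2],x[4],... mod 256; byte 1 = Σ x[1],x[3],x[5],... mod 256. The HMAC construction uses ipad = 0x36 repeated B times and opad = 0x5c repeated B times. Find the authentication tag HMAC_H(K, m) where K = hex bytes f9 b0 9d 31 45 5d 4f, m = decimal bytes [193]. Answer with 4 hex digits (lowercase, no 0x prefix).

Key hex bytes f9 b0 9d 31 45 5d 4f is exactly B = 7 bytes: K' = f9 b0 9d 31 45 5d 4f.
K' ⊕ ipad = cf 86 ab 07 73 6b 79.  K' ⊕ opad = a5 ec c1 6d 19 01 13.
Inner input = (K'⊕ipad) ∥ m = cf 86 ab 07 73 6b 79 ∥ c1.
Inner hash: even-index sum = 614 mod 256 = 102; odd-index sum = 441 mod 256 = 185 → 66 b9.
Outer input = (K'⊕opad) ∥ inner = a5 ec c1 6d 19 01 13 ∥ 66 b9.
Outer hash (tag): even-index sum = 587 mod 256 = 75; odd-index sum = 448 mod 256 = 192 → 4b c0.

4bc0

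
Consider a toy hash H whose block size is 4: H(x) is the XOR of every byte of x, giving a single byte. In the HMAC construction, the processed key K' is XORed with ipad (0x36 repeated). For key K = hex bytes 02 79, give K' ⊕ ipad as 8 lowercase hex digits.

344f3636

Key hex bytes 02 79 is 2 bytes ≤ B = 4; zero-pad to 4 bytes: K' = 02 79 00 00.
XOR each byte with 0x36: 02⊕36=34, 79⊕36=4f, 00⊕36=36, 00⊕36=36.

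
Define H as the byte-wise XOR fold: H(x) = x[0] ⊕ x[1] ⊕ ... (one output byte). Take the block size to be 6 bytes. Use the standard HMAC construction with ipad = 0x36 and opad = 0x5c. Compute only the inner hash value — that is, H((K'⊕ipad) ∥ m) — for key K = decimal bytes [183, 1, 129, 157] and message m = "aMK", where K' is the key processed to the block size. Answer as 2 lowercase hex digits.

Key decimal bytes [183, 1, 129, 157] = b7 01 81 9d is 4 bytes ≤ B = 6; zero-pad to 6 bytes: K' = b7 01 81 9d 00 00.
K' ⊕ ipad = 81 37 b7 ab 36 36.
Inner input = 81 37 b7 ab 36 36 ∥ 61 4d 4b.
Inner hash: XOR 81⊕37⊕b7⊕ab⊕36⊕36⊕61⊕4d⊕4b = cd.

cd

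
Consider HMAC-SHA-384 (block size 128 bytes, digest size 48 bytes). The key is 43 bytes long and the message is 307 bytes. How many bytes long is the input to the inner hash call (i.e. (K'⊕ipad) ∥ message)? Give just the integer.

435

Key is 43 ≤ 128 bytes, zero-padded: |K'| = 128.
Inner input = (K'⊕ipad) ∥ m → 128 + 307 = 435 bytes.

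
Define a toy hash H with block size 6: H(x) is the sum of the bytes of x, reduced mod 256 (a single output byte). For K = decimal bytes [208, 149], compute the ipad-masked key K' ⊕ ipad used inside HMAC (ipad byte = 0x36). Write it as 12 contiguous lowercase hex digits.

Key decimal bytes [208, 149] = d0 95 is 2 bytes ≤ B = 6; zero-pad to 6 bytes: K' = d0 95 00 00 00 00.
XOR each byte with 0x36: d0⊕36=e6, 95⊕36=a3, 00⊕36=36, 00⊕36=36, 00⊕36=36, 00⊕36=36.

e6a336363636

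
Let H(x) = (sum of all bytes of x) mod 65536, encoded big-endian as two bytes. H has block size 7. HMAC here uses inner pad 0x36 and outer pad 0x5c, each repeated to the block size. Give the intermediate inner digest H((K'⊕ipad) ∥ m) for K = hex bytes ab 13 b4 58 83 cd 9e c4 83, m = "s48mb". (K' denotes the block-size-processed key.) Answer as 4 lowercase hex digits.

Key hex bytes ab 13 b4 58 83 cd 9e c4 83 is 9 bytes > B = 7, so hash it first: H(key) = 04 ff, then zero-pad to 7 bytes: K' = 04 ff 00 00 00 00 00.
K' ⊕ ipad = 32 c9 36 36 36 36 36.
Inner input = 32 c9 36 36 36 36 36 ∥ 73 34 38 6d 62.
Inner hash: sum = 50+201+54+54+54+54+54+115+52+56+109+98 = 951 → 03 b7.

03b7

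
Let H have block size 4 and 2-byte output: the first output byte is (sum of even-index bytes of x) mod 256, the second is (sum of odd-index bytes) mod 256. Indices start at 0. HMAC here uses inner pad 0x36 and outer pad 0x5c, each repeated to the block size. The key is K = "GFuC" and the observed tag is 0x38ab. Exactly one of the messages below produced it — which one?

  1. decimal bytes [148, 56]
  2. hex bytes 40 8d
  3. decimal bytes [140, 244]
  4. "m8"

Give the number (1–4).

Key "GFuC" = 47 46 75 43 is exactly B = 4 bytes: K' = 47 46 75 43.
K' ⊕ ipad = 71 70 43 75; K' ⊕ opad = 1b 1a 29 1f.
m1: inner = H(71 70 43 75 94 38) = 48 1d; tag = H(1b 1a 29 1f 48 1d) = 8c56
m2: inner = H(71 70 43 75 40 8d) = f4 72; tag = H(1b 1a 29 1f f4 72) = 38ab ← matches
m3: inner = H(71 70 43 75 8c f4) = 40 d9; tag = H(1b 1a 29 1f 40 d9) = 8412
m4: inner = H(71 70 43 75 6d 38) = 21 1d; tag = H(1b 1a 29 1f 21 1d) = 6556

2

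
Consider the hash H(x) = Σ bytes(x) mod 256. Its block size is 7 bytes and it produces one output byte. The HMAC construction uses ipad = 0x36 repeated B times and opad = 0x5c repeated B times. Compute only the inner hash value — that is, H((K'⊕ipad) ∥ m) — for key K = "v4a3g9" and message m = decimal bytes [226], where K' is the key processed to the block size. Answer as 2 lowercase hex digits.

16

Key "v4a3g9" = 76 34 61 33 67 39 is 6 bytes ≤ B = 7; zero-pad to 7 bytes: K' = 76 34 61 33 67 39 00.
K' ⊕ ipad = 40 02 57 05 51 0f 36.
Inner input = 40 02 57 05 51 0f 36 ∥ e2.
Inner hash: sum = 64+2+87+5+81+15+54+226 = 534; mod 256 = 22 → 16.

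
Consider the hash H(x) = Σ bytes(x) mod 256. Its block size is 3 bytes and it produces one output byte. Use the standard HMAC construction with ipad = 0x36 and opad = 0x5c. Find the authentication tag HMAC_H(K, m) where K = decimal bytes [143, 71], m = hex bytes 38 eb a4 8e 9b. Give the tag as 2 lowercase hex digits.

Key decimal bytes [143, 71] = 8f 47 is 2 bytes ≤ B = 3; zero-pad to 3 bytes: K' = 8f 47 00.
K' ⊕ ipad = b9 71 36.  K' ⊕ opad = d3 1b 5c.
Inner input = (K'⊕ipad) ∥ m = b9 71 36 ∥ 38 eb a4 8e 9b.
Inner hash: sum = 185+113+54+56+235+164+142+155 = 1104; mod 256 = 80 → 50.
Outer input = (K'⊕opad) ∥ inner = d3 1b 5c ∥ 50.
Outer hash (tag): sum = 211+27+92+80 = 410; mod 256 = 154 → 9a.

9a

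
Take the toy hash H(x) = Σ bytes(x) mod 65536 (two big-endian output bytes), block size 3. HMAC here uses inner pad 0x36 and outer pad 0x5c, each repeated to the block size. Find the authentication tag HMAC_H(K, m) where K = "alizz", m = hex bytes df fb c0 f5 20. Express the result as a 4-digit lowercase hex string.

Key "alizz" = 61 6c 69 7a 7a is 5 bytes > B = 3, so hash it first: H(key) = 02 2a, then zero-pad to 3 bytes: K' = 02 2a 00.
K' ⊕ ipad = 34 1c 36.  K' ⊕ opad = 5e 76 5c.
Inner input = (K'⊕ipad) ∥ m = 34 1c 36 ∥ df fb c0 f5 20.
Inner hash: sum = 52+28+54+223+251+192+245+32 = 1077 → 04 35.
Outer input = (K'⊕opad) ∥ inner = 5e 76 5c ∥ 04 35.
Outer hash (tag): sum = 94+118+92+4+53 = 361 → 01 69.

0169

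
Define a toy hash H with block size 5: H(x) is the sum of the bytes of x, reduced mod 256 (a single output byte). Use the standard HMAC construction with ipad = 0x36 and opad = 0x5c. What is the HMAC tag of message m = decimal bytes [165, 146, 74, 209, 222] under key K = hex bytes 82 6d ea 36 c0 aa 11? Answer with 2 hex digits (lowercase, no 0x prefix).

Key hex bytes 82 6d ea 36 c0 aa 11 is 7 bytes > B = 5, so hash it first: H(key) = 8a, then zero-pad to 5 bytes: K' = 8a 00 00 00 00.
K' ⊕ ipad = bc 36 36 36 36.  K' ⊕ opad = d6 5c 5c 5c 5c.
Inner input = (K'⊕ipad) ∥ m = bc 36 36 36 36 ∥ a5 92 4a d1 de.
Inner hash: sum = 188+54+54+54+54+165+146+74+209+222 = 1220; mod 256 = 196 → c4.
Outer input = (K'⊕opad) ∥ inner = d6 5c 5c 5c 5c ∥ c4.
Outer hash (tag): sum = 214+92+92+92+92+196 = 778; mod 256 = 10 → 0a.

0a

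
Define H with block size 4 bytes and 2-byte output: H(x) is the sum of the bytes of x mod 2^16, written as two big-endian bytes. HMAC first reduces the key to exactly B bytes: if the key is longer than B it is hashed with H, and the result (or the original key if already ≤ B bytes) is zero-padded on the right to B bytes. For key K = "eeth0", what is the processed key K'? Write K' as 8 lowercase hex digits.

01d60000

|K| = 5 > B = 4, so first hash the key.
H(K): sum = 101+101+116+104+48 = 470 → 01 d6.
Zero-pad H(K) = 01 d6 to 4 bytes: K' = 01 d6 00 00.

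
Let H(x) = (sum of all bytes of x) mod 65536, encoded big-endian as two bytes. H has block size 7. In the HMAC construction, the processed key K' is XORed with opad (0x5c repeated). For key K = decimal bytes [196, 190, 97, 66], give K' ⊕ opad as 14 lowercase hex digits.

Key decimal bytes [196, 190, 97, 66] = c4 be 61 42 is 4 bytes ≤ B = 7; zero-pad to 7 bytes: K' = c4 be 61 42 00 00 00.
XOR each byte with 0x5c: c4⊕5c=98, be⊕5c=e2, 61⊕5c=3d, 42⊕5c=1e, 00⊕5c=5c, 00⊕5c=5c, 00⊕5c=5c.

98e23d1e5c5c5c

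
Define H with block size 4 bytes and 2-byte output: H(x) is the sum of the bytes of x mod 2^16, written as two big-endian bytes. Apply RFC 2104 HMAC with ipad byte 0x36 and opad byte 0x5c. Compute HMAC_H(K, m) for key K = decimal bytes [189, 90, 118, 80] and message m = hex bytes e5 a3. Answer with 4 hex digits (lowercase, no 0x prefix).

Key decimal bytes [189, 90, 118, 80] = bd 5a 76 50 is exactly B = 4 bytes: K' = bd 5a 76 50.
K' ⊕ ipad = 8b 6c 40 66.  K' ⊕ opad = e1 06 2a 0c.
Inner input = (K'⊕ipad) ∥ m = 8b 6c 40 66 ∥ e5 a3.
Inner hash: sum = 139+108+64+102+229+163 = 805 → 03 25.
Outer input = (K'⊕opad) ∥ inner = e1 06 2a 0c ∥ 03 25.
Outer hash (tag): sum = 225+6+42+12+3+37 = 325 → 01 45.

0145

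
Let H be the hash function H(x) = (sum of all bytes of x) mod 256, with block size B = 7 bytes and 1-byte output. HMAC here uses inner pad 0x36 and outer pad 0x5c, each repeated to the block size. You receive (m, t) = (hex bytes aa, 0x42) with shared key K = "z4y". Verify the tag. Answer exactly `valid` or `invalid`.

valid

Key "z4y" = 7a 34 79 is 3 bytes ≤ B = 7; zero-pad to 7 bytes: K' = 7a 34 79 00 00 00 00.
K' ⊕ ipad = 4c 02 4f 36 36 36 36; K' ⊕ opad = 26 68 25 5c 5c 5c 5c.
Inner hash: sum = 76+2+79+54+54+54+54+170 = 543; mod 256 = 31 → 1f.
Outer hash (recomputed tag): sum = 38+104+37+92+92+92+92+31 = 578; mod 256 = 66 → 42.
Recomputed tag = 42; claimed = 42 → match.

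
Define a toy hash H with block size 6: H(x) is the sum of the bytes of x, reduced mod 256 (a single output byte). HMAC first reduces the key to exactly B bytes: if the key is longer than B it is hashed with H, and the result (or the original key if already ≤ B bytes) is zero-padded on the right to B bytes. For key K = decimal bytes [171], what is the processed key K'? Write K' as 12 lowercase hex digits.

Key decimal bytes [171] = ab is 1 byte ≤ B = 6; zero-pad to 6 bytes: K' = ab 00 00 00 00 00.

ab0000000000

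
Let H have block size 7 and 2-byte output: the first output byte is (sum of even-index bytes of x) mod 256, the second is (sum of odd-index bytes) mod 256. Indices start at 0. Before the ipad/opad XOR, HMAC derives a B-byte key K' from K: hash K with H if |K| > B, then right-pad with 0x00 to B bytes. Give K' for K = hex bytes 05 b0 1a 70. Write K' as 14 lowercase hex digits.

Key hex bytes 05 b0 1a 70 is 4 bytes ≤ B = 7; zero-pad to 7 bytes: K' = 05 b0 1a 70 00 00 00.

05b01a70000000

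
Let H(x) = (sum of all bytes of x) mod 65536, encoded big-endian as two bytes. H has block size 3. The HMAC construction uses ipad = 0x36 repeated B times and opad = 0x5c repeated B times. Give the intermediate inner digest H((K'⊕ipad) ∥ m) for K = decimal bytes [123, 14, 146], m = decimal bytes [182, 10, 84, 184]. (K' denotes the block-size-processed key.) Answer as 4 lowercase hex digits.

Key decimal bytes [123, 14, 146] = 7b 0e 92 is exactly B = 3 bytes: K' = 7b 0e 92.
K' ⊕ ipad = 4d 38 a4.
Inner input = 4d 38 a4 ∥ b6 0a 54 b8.
Inner hash: sum = 77+56+164+182+10+84+184 = 757 → 02 f5.

02f5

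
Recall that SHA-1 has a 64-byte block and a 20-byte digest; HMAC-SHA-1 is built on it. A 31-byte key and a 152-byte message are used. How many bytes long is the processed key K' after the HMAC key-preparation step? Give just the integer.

64

Key is 31 ≤ 64 bytes, zero-padded: |K'| = 64.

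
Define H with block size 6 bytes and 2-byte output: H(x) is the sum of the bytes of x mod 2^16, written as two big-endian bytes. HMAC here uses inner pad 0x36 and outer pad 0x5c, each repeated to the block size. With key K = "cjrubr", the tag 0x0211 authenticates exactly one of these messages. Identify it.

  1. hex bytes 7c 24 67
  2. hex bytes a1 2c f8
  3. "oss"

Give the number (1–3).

Key "cjrubr" = 63 6a 72 75 62 72 is exactly B = 6 bytes: K' = 63 6a 72 75 62 72.
K' ⊕ ipad = 55 5c 44 43 54 44; K' ⊕ opad = 3f 36 2e 29 3e 2e.
m1: inner = H(55 5c 44 43 54 44 7c 24 67) = 02 d7; tag = H(3f 36 2e 29 3e 2e 02 d7) = 0211 ← matches
m2: inner = H(55 5c 44 43 54 44 a1 2c f8) = 03 95; tag = H(3f 36 2e 29 3e 2e 03 95) = 01d0
m3: inner = H(55 5c 44 43 54 44 6f 73 73) = 03 25; tag = H(3f 36 2e 29 3e 2e 03 25) = 0160

1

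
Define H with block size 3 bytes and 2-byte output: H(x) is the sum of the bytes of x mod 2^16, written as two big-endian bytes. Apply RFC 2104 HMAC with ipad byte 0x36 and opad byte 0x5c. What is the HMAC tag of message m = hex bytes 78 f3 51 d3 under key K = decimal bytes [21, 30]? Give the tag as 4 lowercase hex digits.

00fa

Key decimal bytes [21, 30] = 15 1e is 2 bytes ≤ B = 3; zero-pad to 3 bytes: K' = 15 1e 00.
K' ⊕ ipad = 23 28 36.  K' ⊕ opad = 49 42 5c.
Inner input = (K'⊕ipad) ∥ m = 23 28 36 ∥ 78 f3 51 d3.
Inner hash: sum = 35+40+54+120+243+81+211 = 784 → 03 10.
Outer input = (K'⊕opad) ∥ inner = 49 42 5c ∥ 03 10.
Outer hash (tag): sum = 73+66+92+3+16 = 250 → 00 fa.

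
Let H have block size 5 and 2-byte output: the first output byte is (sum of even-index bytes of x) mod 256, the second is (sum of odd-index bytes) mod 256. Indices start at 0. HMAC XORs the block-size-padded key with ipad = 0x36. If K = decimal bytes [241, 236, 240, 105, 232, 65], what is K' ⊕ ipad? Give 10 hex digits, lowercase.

ffa0363636

Key decimal bytes [241, 236, 240, 105, 232, 65] = f1 ec f0 69 e8 41 is 6 bytes > B = 5, so hash it first: H(key) = c9 96, then zero-pad to 5 bytes: K' = c9 96 00 00 00.
XOR each byte with 0x36: c9⊕36=ff, 96⊕36=a0, 00⊕36=36, 00⊕36=36, 00⊕36=36.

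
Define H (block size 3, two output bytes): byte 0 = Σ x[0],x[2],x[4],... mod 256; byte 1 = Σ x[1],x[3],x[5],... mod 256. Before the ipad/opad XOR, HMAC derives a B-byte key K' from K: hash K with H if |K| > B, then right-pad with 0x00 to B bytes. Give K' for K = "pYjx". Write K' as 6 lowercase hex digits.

|K| = 4 > B = 3, so first hash the key.
H(K): even-index sum = 218 mod 256 = 218; odd-index sum = 209 mod 256 = 209 → da d1.
Zero-pad H(K) = da d1 to 3 bytes: K' = da d1 00.

dad100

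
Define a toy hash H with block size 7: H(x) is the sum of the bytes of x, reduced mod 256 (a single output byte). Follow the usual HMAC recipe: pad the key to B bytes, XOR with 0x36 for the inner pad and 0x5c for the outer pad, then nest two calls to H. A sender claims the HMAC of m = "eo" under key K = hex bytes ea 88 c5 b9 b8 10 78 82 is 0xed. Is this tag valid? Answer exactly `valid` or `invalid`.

invalid

Key hex bytes ea 88 c5 b9 b8 10 78 82 is 8 bytes > B = 7, so hash it first: H(key) = b2, then zero-pad to 7 bytes: K' = b2 00 00 00 00 00 00.
K' ⊕ ipad = 84 36 36 36 36 36 36; K' ⊕ opad = ee 5c 5c 5c 5c 5c 5c.
Inner hash: sum = 132+54+54+54+54+54+54+101+111 = 668; mod 256 = 156 → 9c.
Outer hash (recomputed tag): sum = 238+92+92+92+92+92+92+156 = 946; mod 256 = 178 → b2.
Recomputed tag = b2; claimed = ed → mismatch.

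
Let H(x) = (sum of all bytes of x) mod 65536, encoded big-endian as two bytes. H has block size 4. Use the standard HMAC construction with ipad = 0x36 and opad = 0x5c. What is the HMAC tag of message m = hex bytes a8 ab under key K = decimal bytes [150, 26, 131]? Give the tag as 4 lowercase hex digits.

Key decimal bytes [150, 26, 131] = 96 1a 83 is 3 bytes ≤ B = 4; zero-pad to 4 bytes: K' = 96 1a 83 00.
K' ⊕ ipad = a0 2c b5 36.  K' ⊕ opad = ca 46 df 5c.
Inner input = (K'⊕ipad) ∥ m = a0 2c b5 36 ∥ a8 ab.
Inner hash: sum = 160+44+181+54+168+171 = 778 → 03 0a.
Outer input = (K'⊕opad) ∥ inner = ca 46 df 5c ∥ 03 0a.
Outer hash (tag): sum = 202+70+223+92+3+10 = 600 → 02 58.

0258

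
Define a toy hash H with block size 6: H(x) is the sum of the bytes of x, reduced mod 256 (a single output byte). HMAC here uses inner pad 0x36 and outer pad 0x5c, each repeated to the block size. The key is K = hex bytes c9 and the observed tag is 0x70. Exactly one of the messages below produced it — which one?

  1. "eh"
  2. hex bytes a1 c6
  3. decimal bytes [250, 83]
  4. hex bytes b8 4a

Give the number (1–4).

Key hex bytes c9 is 1 byte ≤ B = 6; zero-pad to 6 bytes: K' = c9 00 00 00 00 00.
K' ⊕ ipad = ff 36 36 36 36 36; K' ⊕ opad = 95 5c 5c 5c 5c 5c.
m1: inner = H(ff 36 36 36 36 36 65 68) = da; tag = H(95 5c 5c 5c 5c 5c da) = 3b
m2: inner = H(ff 36 36 36 36 36 a1 c6) = 74; tag = H(95 5c 5c 5c 5c 5c 74) = d5
m3: inner = H(ff 36 36 36 36 36 fa 53) = 5a; tag = H(95 5c 5c 5c 5c 5c 5a) = bb
m4: inner = H(ff 36 36 36 36 36 b8 4a) = 0f; tag = H(95 5c 5c 5c 5c 5c 0f) = 70 ← matches

4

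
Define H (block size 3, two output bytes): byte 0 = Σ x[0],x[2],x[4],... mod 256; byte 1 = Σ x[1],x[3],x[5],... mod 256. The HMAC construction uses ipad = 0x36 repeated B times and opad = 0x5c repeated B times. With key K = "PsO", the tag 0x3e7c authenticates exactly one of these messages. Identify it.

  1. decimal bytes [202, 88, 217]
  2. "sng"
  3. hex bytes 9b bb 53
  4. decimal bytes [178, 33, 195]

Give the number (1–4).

Key "PsO" = 50 73 4f is exactly B = 3 bytes: K' = 50 73 4f.
K' ⊕ ipad = 66 45 79; K' ⊕ opad = 0c 2f 13.
m1: inner = H(66 45 79 ca 58 d9) = 37 e8; tag = H(0c 2f 13 37 e8) = 0766
m2: inner = H(66 45 79 73 6e 67) = 4d 1f; tag = H(0c 2f 13 4d 1f) = 3e7c ← matches
m3: inner = H(66 45 79 9b bb 53) = 9a 33; tag = H(0c 2f 13 9a 33) = 52c9
m4: inner = H(66 45 79 b2 21 c3) = 00 ba; tag = H(0c 2f 13 00 ba) = d92f

2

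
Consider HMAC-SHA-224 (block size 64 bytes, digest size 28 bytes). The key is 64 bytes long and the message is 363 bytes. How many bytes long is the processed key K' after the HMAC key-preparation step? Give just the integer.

Key is 64 ≤ 64 bytes, zero-padded: |K'| = 64.

64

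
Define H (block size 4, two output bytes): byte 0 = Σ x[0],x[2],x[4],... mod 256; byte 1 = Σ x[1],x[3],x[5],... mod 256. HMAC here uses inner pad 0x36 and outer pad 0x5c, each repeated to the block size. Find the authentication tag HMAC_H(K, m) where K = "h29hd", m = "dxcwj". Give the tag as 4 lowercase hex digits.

Key "h29hd" = 68 32 39 68 64 is 5 bytes > B = 4, so hash it first: H(key) = 05 9a, then zero-pad to 4 bytes: K' = 05 9a 00 00.
K' ⊕ ipad = 33 ac 36 36.  K' ⊕ opad = 59 c6 5c 5c.
Inner input = (K'⊕ipad) ∥ m = 33 ac 36 36 ∥ 64 78 63 77 6a.
Inner hash: even-index sum = 410 mod 256 = 154; odd-index sum = 465 mod 256 = 209 → 9a d1.
Outer input = (K'⊕opad) ∥ inner = 59 c6 5c 5c ∥ 9a d1.
Outer hash (tag): even-index sum = 335 mod 256 = 79; odd-index sum = 499 mod 256 = 243 → 4f f3.

4ff3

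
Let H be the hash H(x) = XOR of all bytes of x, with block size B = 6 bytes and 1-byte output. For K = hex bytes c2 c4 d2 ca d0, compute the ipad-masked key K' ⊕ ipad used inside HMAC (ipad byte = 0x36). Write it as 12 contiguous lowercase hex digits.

f4f2e4fce636

Key hex bytes c2 c4 d2 ca d0 is 5 bytes ≤ B = 6; zero-pad to 6 bytes: K' = c2 c4 d2 ca d0 00.
XOR each byte with 0x36: c2⊕36=f4, c4⊕36=f2, d2⊕36=e4, ca⊕36=fc, d0⊕36=e6, 00⊕36=36.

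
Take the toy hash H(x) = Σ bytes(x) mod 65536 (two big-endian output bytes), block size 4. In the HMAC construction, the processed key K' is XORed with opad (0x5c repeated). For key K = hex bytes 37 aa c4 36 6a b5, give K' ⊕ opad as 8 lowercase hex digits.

Key hex bytes 37 aa c4 36 6a b5 is 6 bytes > B = 4, so hash it first: H(key) = 02 fa, then zero-pad to 4 bytes: K' = 02 fa 00 00.
XOR each byte with 0x5c: 02⊕5c=5e, fa⊕5c=a6, 00⊕5c=5c, 00⊕5c=5c.

5ea65c5c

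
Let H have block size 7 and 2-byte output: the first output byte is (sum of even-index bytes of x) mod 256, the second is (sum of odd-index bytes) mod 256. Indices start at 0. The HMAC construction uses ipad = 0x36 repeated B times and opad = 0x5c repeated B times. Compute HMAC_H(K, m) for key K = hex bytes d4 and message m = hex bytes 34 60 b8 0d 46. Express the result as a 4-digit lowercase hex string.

Key hex bytes d4 is 1 byte ≤ B = 7; zero-pad to 7 bytes: K' = d4 00 00 00 00 00 00.
K' ⊕ ipad = e2 36 36 36 36 36 36.  K' ⊕ opad = 88 5c 5c 5c 5c 5c 5c.
Inner input = (K'⊕ipad) ∥ m = e2 36 36 36 36 36 36 ∥ 34 60 b8 0d 46.
Inner hash: even-index sum = 497 mod 256 = 241; odd-index sum = 468 mod 256 = 212 → f1 d4.
Outer input = (K'⊕opad) ∥ inner = 88 5c 5c 5c 5c 5c 5c ∥ f1 d4.
Outer hash (tag): even-index sum = 624 mod 256 = 112; odd-index sum = 517 mod 256 = 5 → 70 05.

7005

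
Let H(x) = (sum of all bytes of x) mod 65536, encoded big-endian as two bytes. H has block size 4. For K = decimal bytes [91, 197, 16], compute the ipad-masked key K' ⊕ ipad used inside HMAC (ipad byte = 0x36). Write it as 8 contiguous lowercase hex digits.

6df32636

Key decimal bytes [91, 197, 16] = 5b c5 10 is 3 bytes ≤ B = 4; zero-pad to 4 bytes: K' = 5b c5 10 00.
XOR each byte with 0x36: 5b⊕36=6d, c5⊕36=f3, 10⊕36=26, 00⊕36=36.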